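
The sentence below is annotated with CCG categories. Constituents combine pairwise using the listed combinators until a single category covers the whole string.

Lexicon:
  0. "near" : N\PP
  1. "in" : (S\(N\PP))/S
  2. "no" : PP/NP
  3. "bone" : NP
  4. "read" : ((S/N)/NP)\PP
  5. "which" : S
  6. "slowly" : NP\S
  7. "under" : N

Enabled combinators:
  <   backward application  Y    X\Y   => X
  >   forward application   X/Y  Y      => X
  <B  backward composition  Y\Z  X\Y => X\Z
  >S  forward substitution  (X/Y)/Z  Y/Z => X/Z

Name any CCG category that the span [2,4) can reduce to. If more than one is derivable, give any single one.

[0,8] S   <
  [0,1] "near" : N\PP
  [1,8] S\(N\PP)   >
    [1,2] "in" : (S\(N\PP))/S
    [2,8] S   >
      [2,7] S/N   >
        [2,5] (S/N)/NP   <
          [2,4] PP   >
            [2,3] "no" : PP/NP
            [3,4] "bone" : NP
          [4,5] "read" : ((S/N)/NP)\PP
        [5,7] NP   <
          [5,6] "which" : S
          [6,7] "slowly" : NP\S
      [7,8] "under" : N

PP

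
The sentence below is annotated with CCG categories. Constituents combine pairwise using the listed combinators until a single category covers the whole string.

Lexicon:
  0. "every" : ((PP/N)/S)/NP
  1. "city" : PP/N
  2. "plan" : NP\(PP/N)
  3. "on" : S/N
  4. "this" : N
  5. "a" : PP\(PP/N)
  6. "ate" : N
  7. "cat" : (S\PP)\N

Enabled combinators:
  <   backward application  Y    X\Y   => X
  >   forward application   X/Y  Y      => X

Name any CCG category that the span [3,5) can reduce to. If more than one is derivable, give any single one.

[0,8] S   <
  [0,6] PP   <
    [0,5] PP/N   >
      [0,3] (PP/N)/S   >
        [0,1] "every" : ((PP/N)/S)/NP
        [1,3] NP   <
          [1,2] "city" : PP/N
          [2,3] "plan" : NP\(PP/N)
      [3,5] S   >
        [3,4] "on" : S/N
        [4,5] "this" : N
    [5,6] "a" : PP\(PP/N)
  [6,8] S\PP   <
    [6,7] "ate" : N
    [7,8] "cat" : (S\PP)\N

S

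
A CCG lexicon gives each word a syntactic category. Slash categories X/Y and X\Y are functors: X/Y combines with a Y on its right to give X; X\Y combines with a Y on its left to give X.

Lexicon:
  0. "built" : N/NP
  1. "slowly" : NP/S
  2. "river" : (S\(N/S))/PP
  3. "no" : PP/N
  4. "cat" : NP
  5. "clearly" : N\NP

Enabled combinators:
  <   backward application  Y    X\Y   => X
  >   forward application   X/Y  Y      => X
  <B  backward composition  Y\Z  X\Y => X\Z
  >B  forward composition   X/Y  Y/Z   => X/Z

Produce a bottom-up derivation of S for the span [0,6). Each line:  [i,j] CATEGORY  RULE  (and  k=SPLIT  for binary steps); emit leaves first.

[0,6] S   <
  [0,2] N/S   >B
    [0,1] "built" : N/NP
    [1,2] "slowly" : NP/S
  [2,6] S\(N/S)   >
    [2,3] "river" : (S\(N/S))/PP
    [3,6] PP   >
      [3,4] "no" : PP/N
      [4,6] N   <
        [4,5] "cat" : NP
        [5,6] "clearly" : N\NP

[0,1] N/NP  lex  "built"
[1,2] NP/S  lex  "slowly"
[0,2] N/S  >B  k=1
[2,3] (S\(N/S))/PP  lex  "river"
[3,4] PP/N  lex  "no"
[4,5] NP  lex  "cat"
[5,6] N\NP  lex  "clearly"
[4,6] N  <  k=5
[3,6] PP  >  k=4
[2,6] S\(N/S)  >  k=3
[0,6] S  <  k=2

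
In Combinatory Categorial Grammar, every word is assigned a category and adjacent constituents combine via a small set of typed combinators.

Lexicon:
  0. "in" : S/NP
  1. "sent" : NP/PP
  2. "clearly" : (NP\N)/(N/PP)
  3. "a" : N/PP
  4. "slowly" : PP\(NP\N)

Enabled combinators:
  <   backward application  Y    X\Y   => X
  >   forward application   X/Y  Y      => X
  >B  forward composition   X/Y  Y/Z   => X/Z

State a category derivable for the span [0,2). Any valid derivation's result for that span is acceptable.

[0,5] S   >
  [0,2] S/PP   >B
    [0,1] "in" : S/NP
    [1,2] "sent" : NP/PP
  [2,5] PP   <
    [2,4] NP\N   >
      [2,3] "clearly" : (NP\N)/(N/PP)
      [3,4] "a" : N/PP
    [4,5] "slowly" : PP\(NP\N)

S/PP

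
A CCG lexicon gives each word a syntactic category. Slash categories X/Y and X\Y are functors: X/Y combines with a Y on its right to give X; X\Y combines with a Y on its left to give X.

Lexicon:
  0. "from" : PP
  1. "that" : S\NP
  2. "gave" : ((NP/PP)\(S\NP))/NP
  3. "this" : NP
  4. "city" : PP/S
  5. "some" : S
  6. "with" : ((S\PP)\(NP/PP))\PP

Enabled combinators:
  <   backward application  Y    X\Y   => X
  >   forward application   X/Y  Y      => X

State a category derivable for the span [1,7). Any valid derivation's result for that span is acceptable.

[0,7] S   <
  [0,1] "from" : PP
  [1,7] S\PP   <
    [1,4] NP/PP   <
      [1,2] "that" : S\NP
      [2,4] (NP/PP)\(S\NP)   >
        [2,3] "gave" : ((NP/PP)\(S\NP))/NP
        [3,4] "this" : NP
    [4,7] (S\PP)\(NP/PP)   <
      [4,6] PP   >
        [4,5] "city" : PP/S
        [5,6] "some" : S
      [6,7] "with" : ((S\PP)\(NP/PP))\PP

S\PP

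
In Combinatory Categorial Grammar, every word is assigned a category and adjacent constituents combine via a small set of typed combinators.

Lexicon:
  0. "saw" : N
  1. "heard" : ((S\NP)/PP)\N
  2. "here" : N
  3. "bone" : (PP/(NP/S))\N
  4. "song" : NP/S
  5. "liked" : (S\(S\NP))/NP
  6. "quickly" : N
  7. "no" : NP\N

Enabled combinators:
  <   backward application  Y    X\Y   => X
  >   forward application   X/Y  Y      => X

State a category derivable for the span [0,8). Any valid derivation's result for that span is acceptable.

S

[0,8] S   <
  [0,5] S\NP   >
    [0,2] (S\NP)/PP   <
      [0,1] "saw" : N
      [1,2] "heard" : ((S\NP)/PP)\N
    [2,5] PP   >
      [2,4] PP/(NP/S)   <
        [2,3] "here" : N
        [3,4] "bone" : (PP/(NP/S))\N
      [4,5] "song" : NP/S
  [5,8] S\(S\NP)   >
    [5,6] "liked" : (S\(S\NP))/NP
    [6,8] NP   <
      [6,7] "quickly" : N
      [7,8] "no" : NP\N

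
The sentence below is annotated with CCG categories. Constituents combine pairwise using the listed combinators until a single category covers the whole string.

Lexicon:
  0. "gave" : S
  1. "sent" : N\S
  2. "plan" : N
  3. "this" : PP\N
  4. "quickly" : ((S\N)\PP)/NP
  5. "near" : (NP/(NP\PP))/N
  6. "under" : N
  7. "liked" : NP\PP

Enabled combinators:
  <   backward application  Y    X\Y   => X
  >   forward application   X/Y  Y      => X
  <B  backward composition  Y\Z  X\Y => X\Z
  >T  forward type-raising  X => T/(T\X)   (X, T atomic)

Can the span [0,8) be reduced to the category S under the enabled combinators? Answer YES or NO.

[0,8] S   <
  [0,2] N   <
    [0,1] "gave" : S
    [1,2] "sent" : N\S
  [2,8] S\N   <
    [2,4] PP   >
      [2,3] PP/(PP\N)   >T
        [2,3] "plan" : N
      [3,4] "this" : PP\N
    [4,8] (S\N)\PP   >
      [4,5] "quickly" : ((S\N)\PP)/NP
      [5,8] NP   >
        [5,7] NP/(NP\PP)   >
          [5,6] "near" : (NP/(NP\PP))/N
          [6,7] "under" : N
        [7,8] "liked" : NP\PP

YES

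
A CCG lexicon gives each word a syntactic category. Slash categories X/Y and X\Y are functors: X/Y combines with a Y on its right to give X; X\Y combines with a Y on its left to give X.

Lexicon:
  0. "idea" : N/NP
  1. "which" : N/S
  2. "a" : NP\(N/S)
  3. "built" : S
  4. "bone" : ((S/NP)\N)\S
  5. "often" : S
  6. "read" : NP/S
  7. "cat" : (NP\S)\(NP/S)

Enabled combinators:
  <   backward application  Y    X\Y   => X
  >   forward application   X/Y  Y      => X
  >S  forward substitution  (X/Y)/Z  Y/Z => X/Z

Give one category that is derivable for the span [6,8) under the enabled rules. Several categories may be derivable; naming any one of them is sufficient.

[0,8] S   >
  [0,5] S/NP   <
    [0,3] N   >
      [0,1] "idea" : N/NP
      [1,3] NP   <
        [1,2] "which" : N/S
        [2,3] "a" : NP\(N/S)
    [3,5] (S/NP)\N   <
      [3,4] "built" : S
      [4,5] "bone" : ((S/NP)\N)\S
  [5,8] NP   <
    [5,6] "often" : S
    [6,8] NP\S   <
      [6,7] "read" : NP/S
      [7,8] "cat" : (NP\S)\(NP/S)

NP\S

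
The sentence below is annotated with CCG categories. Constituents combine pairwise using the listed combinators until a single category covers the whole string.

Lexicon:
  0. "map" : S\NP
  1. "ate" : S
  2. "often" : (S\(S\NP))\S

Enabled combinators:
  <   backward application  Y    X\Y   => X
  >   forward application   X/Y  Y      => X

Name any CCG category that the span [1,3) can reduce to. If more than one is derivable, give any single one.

S\(S\NP)

[0,3] S   <
  [0,1] "map" : S\NP
  [1,3] S\(S\NP)   <
    [1,2] "ate" : S
    [2,3] "often" : (S\(S\NP))\S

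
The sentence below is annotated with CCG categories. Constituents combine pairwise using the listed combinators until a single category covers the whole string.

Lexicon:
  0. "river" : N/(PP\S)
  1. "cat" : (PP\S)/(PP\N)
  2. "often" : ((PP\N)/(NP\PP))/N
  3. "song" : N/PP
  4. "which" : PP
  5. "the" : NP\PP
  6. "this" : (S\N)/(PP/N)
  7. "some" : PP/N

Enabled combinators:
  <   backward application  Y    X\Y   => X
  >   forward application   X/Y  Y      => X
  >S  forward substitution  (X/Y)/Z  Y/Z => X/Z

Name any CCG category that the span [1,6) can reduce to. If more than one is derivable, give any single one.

[0,8] S   <
  [0,6] N   >
    [0,1] "river" : N/(PP\S)
    [1,6] PP\S   >
      [1,2] "cat" : (PP\S)/(PP\N)
      [2,6] PP\N   >
        [2,5] (PP\N)/(NP\PP)   >
          [2,3] "often" : ((PP\N)/(NP\PP))/N
          [3,5] N   >
            [3,4] "song" : N/PP
            [4,5] "which" : PP
        [5,6] "the" : NP\PP
  [6,8] S\N   >
    [6,7] "this" : (S\N)/(PP/N)
    [7,8] "some" : PP/N

PP\S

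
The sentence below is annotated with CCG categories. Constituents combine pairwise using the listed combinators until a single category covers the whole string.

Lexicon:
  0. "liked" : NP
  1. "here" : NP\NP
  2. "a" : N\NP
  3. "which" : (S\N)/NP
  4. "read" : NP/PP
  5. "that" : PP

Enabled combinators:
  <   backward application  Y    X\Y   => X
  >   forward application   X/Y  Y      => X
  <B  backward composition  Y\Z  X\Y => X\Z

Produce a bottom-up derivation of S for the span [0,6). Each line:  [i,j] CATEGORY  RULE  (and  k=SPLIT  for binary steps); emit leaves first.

[0,1] NP  lex  "liked"
[1,2] NP\NP  lex  "here"
[2,3] N\NP  lex  "a"
[1,3] N\NP  <B  k=2
[0,3] N  <  k=1
[3,4] (S\N)/NP  lex  "which"
[4,5] NP/PP  lex  "read"
[5,6] PP  lex  "that"
[4,6] NP  >  k=5
[3,6] S\N  >  k=4
[0,6] S  <  k=3

[0,6] S   <
  [0,3] N   <
    [0,1] "liked" : NP
    [1,3] N\NP   <B
      [1,2] "here" : NP\NP
      [2,3] "a" : N\NP
  [3,6] S\N   >
    [3,4] "which" : (S\N)/NP
    [4,6] NP   >
      [4,5] "read" : NP/PP
      [5,6] "that" : PP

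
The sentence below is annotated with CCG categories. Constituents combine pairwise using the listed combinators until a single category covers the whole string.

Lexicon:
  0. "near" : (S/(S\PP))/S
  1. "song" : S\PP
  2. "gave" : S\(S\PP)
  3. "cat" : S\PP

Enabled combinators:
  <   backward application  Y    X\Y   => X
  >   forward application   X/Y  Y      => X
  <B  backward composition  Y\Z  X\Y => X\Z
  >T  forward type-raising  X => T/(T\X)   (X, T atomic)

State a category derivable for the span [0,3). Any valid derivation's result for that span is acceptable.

S/(S\PP)

[0,4] S   >
  [0,3] S/(S\PP)   >
    [0,1] "near" : (S/(S\PP))/S
    [1,3] S   <
      [1,2] "song" : S\PP
      [2,3] "gave" : S\(S\PP)
  [3,4] "cat" : S\PP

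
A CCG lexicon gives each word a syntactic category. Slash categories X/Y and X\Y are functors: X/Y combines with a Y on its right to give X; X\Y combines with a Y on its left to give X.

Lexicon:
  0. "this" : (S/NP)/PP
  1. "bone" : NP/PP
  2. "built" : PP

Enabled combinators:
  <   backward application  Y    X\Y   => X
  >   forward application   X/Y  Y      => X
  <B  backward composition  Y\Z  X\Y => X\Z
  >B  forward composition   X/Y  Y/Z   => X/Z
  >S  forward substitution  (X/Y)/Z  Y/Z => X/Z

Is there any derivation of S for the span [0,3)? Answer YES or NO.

[0,3] S   >
  [0,2] S/PP   >S
    [0,1] "this" : (S/NP)/PP
    [1,2] "bone" : NP/PP
  [2,3] "built" : PP

YES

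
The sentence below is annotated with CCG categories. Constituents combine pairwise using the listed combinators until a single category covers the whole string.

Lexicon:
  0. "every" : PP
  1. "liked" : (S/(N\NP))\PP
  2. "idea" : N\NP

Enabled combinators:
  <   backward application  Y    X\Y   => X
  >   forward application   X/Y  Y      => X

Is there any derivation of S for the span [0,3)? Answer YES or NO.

YES

[0,3] S   >
  [0,2] S/(N\NP)   <
    [0,1] "every" : PP
    [1,2] "liked" : (S/(N\NP))\PP
  [2,3] "idea" : N\NP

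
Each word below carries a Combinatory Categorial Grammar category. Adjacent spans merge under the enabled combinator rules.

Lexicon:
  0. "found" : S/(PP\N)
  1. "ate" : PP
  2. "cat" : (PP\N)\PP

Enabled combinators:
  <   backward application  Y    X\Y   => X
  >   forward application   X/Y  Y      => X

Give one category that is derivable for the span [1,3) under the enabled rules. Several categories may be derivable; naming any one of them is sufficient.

[0,3] S   >
  [0,1] "found" : S/(PP\N)
  [1,3] PP\N   <
    [1,2] "ate" : PP
    [2,3] "cat" : (PP\N)\PP

PP\N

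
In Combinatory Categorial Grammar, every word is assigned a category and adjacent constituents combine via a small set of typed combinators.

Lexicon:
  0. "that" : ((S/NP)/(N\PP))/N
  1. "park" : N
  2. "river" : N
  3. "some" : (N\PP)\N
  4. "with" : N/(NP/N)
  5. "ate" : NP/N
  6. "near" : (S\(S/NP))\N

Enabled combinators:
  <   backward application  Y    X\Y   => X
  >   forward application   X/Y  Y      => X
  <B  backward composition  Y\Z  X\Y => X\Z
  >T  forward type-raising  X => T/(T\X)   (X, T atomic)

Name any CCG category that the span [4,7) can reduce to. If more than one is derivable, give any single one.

[0,7] S   <
  [0,4] S/NP   >
    [0,2] (S/NP)/(N\PP)   >
      [0,1] "that" : ((S/NP)/(N\PP))/N
      [1,2] "park" : N
    [2,4] N\PP   <
      [2,3] "river" : N
      [3,4] "some" : (N\PP)\N
  [4,7] S\(S/NP)   <
    [4,6] N   >
      [4,5] "with" : N/(NP/N)
      [5,6] "ate" : NP/N
    [6,7] "near" : (S\(S/NP))\N

S\(S/NP)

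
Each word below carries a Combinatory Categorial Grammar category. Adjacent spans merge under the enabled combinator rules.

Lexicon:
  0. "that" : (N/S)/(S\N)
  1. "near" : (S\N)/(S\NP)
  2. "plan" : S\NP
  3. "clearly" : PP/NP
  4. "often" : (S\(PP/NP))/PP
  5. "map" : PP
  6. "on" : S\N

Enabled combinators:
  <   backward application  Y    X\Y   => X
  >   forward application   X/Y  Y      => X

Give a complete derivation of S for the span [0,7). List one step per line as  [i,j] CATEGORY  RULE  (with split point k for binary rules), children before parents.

[0,7] S   <
  [0,6] N   >
    [0,3] N/S   >
      [0,1] "that" : (N/S)/(S\N)
      [1,3] S\N   >
        [1,2] "near" : (S\N)/(S\NP)
        [2,3] "plan" : S\NP
    [3,6] S   <
      [3,4] "clearly" : PP/NP
      [4,6] S\(PP/NP)   >
        [4,5] "often" : (S\(PP/NP))/PP
        [5,6] "map" : PP
  [6,7] "on" : S\N

[0,1] (N/S)/(S\N)  lex  "that"
[1,2] (S\N)/(S\NP)  lex  "near"
[2,3] S\NP  lex  "plan"
[1,3] S\N  >  k=2
[0,3] N/S  >  k=1
[3,4] PP/NP  lex  "clearly"
[4,5] (S\(PP/NP))/PP  lex  "often"
[5,6] PP  lex  "map"
[4,6] S\(PP/NP)  >  k=5
[3,6] S  <  k=4
[0,6] N  >  k=3
[6,7] S\N  lex  "on"
[0,7] S  <  k=6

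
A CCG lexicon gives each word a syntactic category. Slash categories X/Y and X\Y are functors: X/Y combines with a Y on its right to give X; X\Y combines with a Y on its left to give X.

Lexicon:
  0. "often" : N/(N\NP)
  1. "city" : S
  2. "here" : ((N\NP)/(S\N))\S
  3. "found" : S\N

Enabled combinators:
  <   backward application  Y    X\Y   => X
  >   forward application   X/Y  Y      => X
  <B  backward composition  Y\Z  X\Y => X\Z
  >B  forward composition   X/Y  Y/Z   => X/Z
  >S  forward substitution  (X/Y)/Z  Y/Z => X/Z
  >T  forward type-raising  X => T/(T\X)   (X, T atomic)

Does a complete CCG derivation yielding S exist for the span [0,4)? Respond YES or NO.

N/(N\NP) S ((N\NP)/(S\N))\S S\N
CKY chart[0,4] = {N, N/(N\N), NP/(NP\N), PP/(PP\N), S/(S\N)}; S ∉ chart

NO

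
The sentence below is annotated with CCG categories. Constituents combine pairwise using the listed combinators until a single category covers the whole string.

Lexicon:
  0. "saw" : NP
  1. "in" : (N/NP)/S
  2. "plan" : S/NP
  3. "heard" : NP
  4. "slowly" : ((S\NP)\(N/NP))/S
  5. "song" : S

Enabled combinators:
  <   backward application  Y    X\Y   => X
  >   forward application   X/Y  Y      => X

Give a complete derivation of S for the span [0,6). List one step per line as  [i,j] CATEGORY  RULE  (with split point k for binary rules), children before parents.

[0,6] S   <
  [0,1] "saw" : NP
  [1,6] S\NP   <
    [1,4] N/NP   >
      [1,2] "in" : (N/NP)/S
      [2,4] S   >
        [2,3] "plan" : S/NP
        [3,4] "heard" : NP
    [4,6] (S\NP)\(N/NP)   >
      [4,5] "slowly" : ((S\NP)\(N/NP))/S
      [5,6] "song" : S

[0,1] NP  lex  "saw"
[1,2] (N/NP)/S  lex  "in"
[2,3] S/NP  lex  "plan"
[3,4] NP  lex  "heard"
[2,4] S  >  k=3
[1,4] N/NP  >  k=2
[4,5] ((S\NP)\(N/NP))/S  lex  "slowly"
[5,6] S  lex  "song"
[4,6] (S\NP)\(N/NP)  >  k=5
[1,6] S\NP  <  k=4
[0,6] S  <  k=1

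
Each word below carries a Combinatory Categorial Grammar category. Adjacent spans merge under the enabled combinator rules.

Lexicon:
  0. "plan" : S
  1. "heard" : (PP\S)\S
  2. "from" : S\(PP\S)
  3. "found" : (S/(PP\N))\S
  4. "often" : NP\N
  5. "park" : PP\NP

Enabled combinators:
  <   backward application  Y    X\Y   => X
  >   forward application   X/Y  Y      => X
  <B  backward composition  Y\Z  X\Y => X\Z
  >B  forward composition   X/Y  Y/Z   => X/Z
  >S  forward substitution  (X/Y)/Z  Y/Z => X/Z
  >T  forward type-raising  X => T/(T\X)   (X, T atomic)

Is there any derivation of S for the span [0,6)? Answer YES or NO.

YES

[0,6] S   >
  [0,4] S/(PP\N)   <
    [0,3] S   <
      [0,2] PP\S   <
        [0,1] "plan" : S
        [1,2] "heard" : (PP\S)\S
      [2,3] "from" : S\(PP\S)
    [3,4] "found" : (S/(PP\N))\S
  [4,6] PP\N   <B
    [4,5] "often" : NP\N
    [5,6] "park" : PP\NP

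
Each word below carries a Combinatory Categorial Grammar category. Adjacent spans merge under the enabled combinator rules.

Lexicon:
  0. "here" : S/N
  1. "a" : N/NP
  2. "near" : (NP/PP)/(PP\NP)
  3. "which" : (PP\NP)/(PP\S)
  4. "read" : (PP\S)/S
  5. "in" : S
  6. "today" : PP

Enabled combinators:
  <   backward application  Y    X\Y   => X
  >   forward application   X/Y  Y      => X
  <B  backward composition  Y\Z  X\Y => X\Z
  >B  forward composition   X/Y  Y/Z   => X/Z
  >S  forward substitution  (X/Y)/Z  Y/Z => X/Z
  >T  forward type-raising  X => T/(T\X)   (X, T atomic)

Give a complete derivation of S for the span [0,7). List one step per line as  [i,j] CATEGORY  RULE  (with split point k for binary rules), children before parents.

[0,1] S/N  lex  "here"
[1,2] N/NP  lex  "a"
[0,2] S/NP  >B  k=1
[2,3] (NP/PP)/(PP\NP)  lex  "near"
[3,4] (PP\NP)/(PP\S)  lex  "which"
[4,5] (PP\S)/S  lex  "read"
[5,6] S  lex  "in"
[4,6] PP\S  >  k=5
[3,6] PP\NP  >  k=4
[2,6] NP/PP  >  k=3
[0,6] S/PP  >B  k=2
[6,7] PP  lex  "today"
[0,7] S  >  k=6

[0,7] S   >
  [0,6] S/PP   >B
    [0,2] S/NP   >B
      [0,1] "here" : S/N
      [1,2] "a" : N/NP
    [2,6] NP/PP   >
      [2,3] "near" : (NP/PP)/(PP\NP)
      [3,6] PP\NP   >
        [3,4] "which" : (PP\NP)/(PP\S)
        [4,6] PP\S   >
          [4,5] "read" : (PP\S)/S
          [5,6] "in" : S
  [6,7] "today" : PP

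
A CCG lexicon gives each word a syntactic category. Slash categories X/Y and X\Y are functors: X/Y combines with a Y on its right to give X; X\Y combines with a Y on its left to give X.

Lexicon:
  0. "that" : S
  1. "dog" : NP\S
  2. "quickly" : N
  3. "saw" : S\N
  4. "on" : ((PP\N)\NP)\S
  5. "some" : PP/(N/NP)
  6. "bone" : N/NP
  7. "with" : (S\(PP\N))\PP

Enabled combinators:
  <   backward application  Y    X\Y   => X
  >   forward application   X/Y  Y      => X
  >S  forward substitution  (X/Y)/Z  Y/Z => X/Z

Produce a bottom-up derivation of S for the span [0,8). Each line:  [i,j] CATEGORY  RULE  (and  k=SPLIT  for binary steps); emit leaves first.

[0,8] S   <
  [0,5] PP\N   <
    [0,2] NP   <
      [0,1] "that" : S
      [1,2] "dog" : NP\S
    [2,5] (PP\N)\NP   <
      [2,4] S   <
        [2,3] "quickly" : N
        [3,4] "saw" : S\N
      [4,5] "on" : ((PP\N)\NP)\S
  [5,8] S\(PP\N)   <
    [5,7] PP   >
      [5,6] "some" : PP/(N/NP)
      [6,7] "bone" : N/NP
    [7,8] "with" : (S\(PP\N))\PP

[0,1] S  lex  "that"
[1,2] NP\S  lex  "dog"
[0,2] NP  <  k=1
[2,3] N  lex  "quickly"
[3,4] S\N  lex  "saw"
[2,4] S  <  k=3
[4,5] ((PP\N)\NP)\S  lex  "on"
[2,5] (PP\N)\NP  <  k=4
[0,5] PP\N  <  k=2
[5,6] PP/(N/NP)  lex  "some"
[6,7] N/NP  lex  "bone"
[5,7] PP  >  k=6
[7,8] (S\(PP\N))\PP  lex  "with"
[5,8] S\(PP\N)  <  k=7
[0,8] S  <  k=5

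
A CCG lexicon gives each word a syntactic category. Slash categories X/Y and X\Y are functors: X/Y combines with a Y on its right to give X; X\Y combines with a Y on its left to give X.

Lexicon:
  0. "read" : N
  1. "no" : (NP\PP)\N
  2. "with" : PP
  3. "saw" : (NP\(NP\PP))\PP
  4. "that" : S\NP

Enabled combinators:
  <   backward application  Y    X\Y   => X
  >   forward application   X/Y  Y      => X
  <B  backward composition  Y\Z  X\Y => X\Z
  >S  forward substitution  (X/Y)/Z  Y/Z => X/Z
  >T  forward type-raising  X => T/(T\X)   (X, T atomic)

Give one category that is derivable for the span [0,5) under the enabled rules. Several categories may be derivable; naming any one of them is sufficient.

S

[0,5] S   <
  [0,4] NP   <
    [0,2] NP\PP   <
      [0,1] "read" : N
      [1,2] "no" : (NP\PP)\N
    [2,4] NP\(NP\PP)   <
      [2,3] "with" : PP
      [3,4] "saw" : (NP\(NP\PP))\PP
  [4,5] "that" : S\NP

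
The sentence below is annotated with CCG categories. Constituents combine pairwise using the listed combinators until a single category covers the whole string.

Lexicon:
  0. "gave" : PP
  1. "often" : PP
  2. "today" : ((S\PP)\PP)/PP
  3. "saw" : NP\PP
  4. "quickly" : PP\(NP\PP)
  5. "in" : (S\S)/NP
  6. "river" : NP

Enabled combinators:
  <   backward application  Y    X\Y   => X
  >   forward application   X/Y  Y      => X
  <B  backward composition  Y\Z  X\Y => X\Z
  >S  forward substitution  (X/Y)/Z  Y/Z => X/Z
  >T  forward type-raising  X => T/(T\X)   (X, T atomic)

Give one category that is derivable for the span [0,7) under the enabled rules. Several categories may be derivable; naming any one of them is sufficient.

S

[0,7] S   <
  [0,1] "gave" : PP
  [1,7] S\PP   <B
    [1,5] S\PP   <
      [1,2] "often" : PP
      [2,5] (S\PP)\PP   >
        [2,3] "today" : ((S\PP)\PP)/PP
        [3,5] PP   <
          [3,4] "saw" : NP\PP
          [4,5] "quickly" : PP\(NP\PP)
    [5,7] S\S   >
      [5,6] "in" : (S\S)/NP
      [6,7] "river" : NP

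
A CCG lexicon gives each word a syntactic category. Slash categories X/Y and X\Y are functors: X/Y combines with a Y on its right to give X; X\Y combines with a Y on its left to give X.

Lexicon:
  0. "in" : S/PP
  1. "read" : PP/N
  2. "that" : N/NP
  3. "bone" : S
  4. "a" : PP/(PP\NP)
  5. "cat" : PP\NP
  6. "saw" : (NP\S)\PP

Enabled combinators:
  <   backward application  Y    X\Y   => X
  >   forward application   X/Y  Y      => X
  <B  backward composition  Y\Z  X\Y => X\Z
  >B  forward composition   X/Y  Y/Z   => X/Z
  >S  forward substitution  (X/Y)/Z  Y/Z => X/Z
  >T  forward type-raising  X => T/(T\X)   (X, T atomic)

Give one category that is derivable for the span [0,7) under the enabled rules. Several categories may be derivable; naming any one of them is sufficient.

S

[0,7] S   >
  [0,2] S/N   >B
    [0,1] "in" : S/PP
    [1,2] "read" : PP/N
  [2,7] N   >
    [2,3] "that" : N/NP
    [3,7] NP   >
      [3,4] NP/(NP\S)   >T
        [3,4] "bone" : S
      [4,7] NP\S   <
        [4,6] PP   >
          [4,5] "a" : PP/(PP\NP)
          [5,6] "cat" : PP\NP
        [6,7] "saw" : (NP\S)\PP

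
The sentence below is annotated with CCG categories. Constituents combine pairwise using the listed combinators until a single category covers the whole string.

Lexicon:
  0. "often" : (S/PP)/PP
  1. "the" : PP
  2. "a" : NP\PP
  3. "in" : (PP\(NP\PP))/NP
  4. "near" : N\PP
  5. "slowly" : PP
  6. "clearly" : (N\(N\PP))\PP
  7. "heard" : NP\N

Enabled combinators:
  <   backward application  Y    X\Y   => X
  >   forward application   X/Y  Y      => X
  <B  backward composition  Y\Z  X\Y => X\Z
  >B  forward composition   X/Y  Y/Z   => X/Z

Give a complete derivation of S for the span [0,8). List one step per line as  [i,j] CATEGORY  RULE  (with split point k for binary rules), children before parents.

[0,1] (S/PP)/PP  lex  "often"
[1,2] PP  lex  "the"
[0,2] S/PP  >  k=1
[2,3] NP\PP  lex  "a"
[3,4] (PP\(NP\PP))/NP  lex  "in"
[4,5] N\PP  lex  "near"
[5,6] PP  lex  "slowly"
[6,7] (N\(N\PP))\PP  lex  "clearly"
[5,7] N\(N\PP)  <  k=6
[4,7] N  <  k=5
[7,8] NP\N  lex  "heard"
[4,8] NP  <  k=7
[3,8] PP\(NP\PP)  >  k=4
[2,8] PP  <  k=3
[0,8] S  >  k=2

[0,8] S   >
  [0,2] S/PP   >
    [0,1] "often" : (S/PP)/PP
    [1,2] "the" : PP
  [2,8] PP   <
    [2,3] "a" : NP\PP
    [3,8] PP\(NP\PP)   >
      [3,4] "in" : (PP\(NP\PP))/NP
      [4,8] NP   <
        [4,7] N   <
          [4,5] "near" : N\PP
          [5,7] N\(N\PP)   <
            [5,6] "slowly" : PP
            [6,7] "clearly" : (N\(N\PP))\PP
        [7,8] "heard" : NP\N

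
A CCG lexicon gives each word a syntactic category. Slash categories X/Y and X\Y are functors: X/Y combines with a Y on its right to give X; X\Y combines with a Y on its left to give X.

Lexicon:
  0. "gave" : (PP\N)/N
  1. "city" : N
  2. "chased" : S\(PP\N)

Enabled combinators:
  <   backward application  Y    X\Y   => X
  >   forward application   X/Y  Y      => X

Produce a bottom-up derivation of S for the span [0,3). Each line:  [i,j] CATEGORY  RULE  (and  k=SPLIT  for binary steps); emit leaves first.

[0,1] (PP\N)/N  lex  "gave"
[1,2] N  lex  "city"
[0,2] PP\N  >  k=1
[2,3] S\(PP\N)  lex  "chased"
[0,3] S  <  k=2

[0,3] S   <
  [0,2] PP\N   >
    [0,1] "gave" : (PP\N)/N
    [1,2] "city" : N
  [2,3] "chased" : S\(PP\N)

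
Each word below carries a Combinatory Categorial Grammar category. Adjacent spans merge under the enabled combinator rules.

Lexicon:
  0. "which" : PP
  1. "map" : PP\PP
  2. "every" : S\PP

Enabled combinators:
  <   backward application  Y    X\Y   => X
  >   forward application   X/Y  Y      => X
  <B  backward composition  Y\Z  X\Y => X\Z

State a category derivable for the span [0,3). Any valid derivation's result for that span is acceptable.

[0,3] S   <
  [0,1] "which" : PP
  [1,3] S\PP   <B
    [1,2] "map" : PP\PP
    [2,3] "every" : S\PP

S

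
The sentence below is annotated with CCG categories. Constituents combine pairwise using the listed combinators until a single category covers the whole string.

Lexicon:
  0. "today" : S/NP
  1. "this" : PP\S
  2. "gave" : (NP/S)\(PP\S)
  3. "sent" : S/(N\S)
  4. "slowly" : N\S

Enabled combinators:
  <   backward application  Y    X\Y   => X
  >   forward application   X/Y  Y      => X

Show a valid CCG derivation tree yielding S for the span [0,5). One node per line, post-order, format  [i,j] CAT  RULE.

[0,1] S/NP  lex  "today"
[1,2] PP\S  lex  "this"
[2,3] (NP/S)\(PP\S)  lex  "gave"
[1,3] NP/S  <  k=2
[3,4] S/(N\S)  lex  "sent"
[4,5] N\S  lex  "slowly"
[3,5] S  >  k=4
[1,5] NP  >  k=3
[0,5] S  >  k=1

[0,5] S   >
  [0,1] "today" : S/NP
  [1,5] NP   >
    [1,3] NP/S   <
      [1,2] "this" : PP\S
      [2,3] "gave" : (NP/S)\(PP\S)
    [3,5] S   >
      [3,4] "sent" : S/(N\S)
      [4,5] "slowly" : N\S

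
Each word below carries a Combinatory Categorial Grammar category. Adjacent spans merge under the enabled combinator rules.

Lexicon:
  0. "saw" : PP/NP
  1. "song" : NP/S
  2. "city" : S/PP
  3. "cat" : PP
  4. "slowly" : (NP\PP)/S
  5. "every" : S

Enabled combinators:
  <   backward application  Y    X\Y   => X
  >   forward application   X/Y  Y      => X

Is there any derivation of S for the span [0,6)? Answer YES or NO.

PP/NP NP/S S/PP PP (NP\PP)/S S
CKY chart[0,6] = {NP}; S ∉ chart

NO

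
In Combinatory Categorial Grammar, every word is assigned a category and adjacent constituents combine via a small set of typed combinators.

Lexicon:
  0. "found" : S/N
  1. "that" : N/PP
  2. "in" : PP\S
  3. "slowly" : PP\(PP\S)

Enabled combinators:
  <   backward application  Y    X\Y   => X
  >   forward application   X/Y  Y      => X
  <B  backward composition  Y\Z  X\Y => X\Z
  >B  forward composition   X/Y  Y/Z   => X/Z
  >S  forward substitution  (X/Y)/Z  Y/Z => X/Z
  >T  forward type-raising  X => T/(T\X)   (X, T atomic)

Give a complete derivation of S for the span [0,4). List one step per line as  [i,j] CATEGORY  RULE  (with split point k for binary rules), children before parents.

[0,1] S/N  lex  "found"
[1,2] N/PP  lex  "that"
[0,2] S/PP  >B  k=1
[2,3] PP\S  lex  "in"
[3,4] PP\(PP\S)  lex  "slowly"
[2,4] PP  <  k=3
[0,4] S  >  k=2

[0,4] S   >
  [0,2] S/PP   >B
    [0,1] "found" : S/N
    [1,2] "that" : N/PP
  [2,4] PP   <
    [2,3] "in" : PP\S
    [3,4] "slowly" : PP\(PP\S)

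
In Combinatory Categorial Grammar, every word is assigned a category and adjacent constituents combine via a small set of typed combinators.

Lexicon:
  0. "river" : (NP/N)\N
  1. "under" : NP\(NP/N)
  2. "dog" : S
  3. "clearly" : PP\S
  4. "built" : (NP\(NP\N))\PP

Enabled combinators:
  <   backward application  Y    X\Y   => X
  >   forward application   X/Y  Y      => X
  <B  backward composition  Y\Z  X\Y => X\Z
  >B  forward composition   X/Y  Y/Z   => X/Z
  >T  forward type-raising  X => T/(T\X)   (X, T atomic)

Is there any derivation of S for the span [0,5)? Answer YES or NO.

(NP/N)\N NP\(NP/N) S PP\S (NP\(NP\N))\PP
CKY chart[0,5] = {N/(N\NP), NP, NP/(NP\NP), PP/(PP\NP), S/(S\NP)}; S ∉ chart

NO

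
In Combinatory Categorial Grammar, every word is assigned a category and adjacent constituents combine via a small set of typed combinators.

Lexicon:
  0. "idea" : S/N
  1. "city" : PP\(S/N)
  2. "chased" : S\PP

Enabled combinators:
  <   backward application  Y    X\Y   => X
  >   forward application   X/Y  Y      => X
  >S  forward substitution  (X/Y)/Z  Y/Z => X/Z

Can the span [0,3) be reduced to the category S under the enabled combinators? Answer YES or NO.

[0,3] S   <
  [0,2] PP   <
    [0,1] "idea" : S/N
    [1,2] "city" : PP\(S/N)
  [2,3] "chased" : S\PP

YES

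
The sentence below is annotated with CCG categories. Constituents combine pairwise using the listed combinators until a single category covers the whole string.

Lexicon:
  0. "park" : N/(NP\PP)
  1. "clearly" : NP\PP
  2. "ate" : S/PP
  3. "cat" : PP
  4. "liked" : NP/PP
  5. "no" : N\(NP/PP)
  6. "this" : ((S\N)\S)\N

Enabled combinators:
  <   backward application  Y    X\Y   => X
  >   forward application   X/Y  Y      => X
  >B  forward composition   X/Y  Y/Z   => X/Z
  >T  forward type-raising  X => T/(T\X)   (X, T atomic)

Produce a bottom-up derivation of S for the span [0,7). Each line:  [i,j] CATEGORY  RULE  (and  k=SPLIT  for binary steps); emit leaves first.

[0,1] N/(NP\PP)  lex  "park"
[1,2] NP\PP  lex  "clearly"
[0,2] N  >  k=1
[2,3] S/PP  lex  "ate"
[3,4] PP  lex  "cat"
[2,4] S  >  k=3
[4,5] NP/PP  lex  "liked"
[5,6] N\(NP/PP)  lex  "no"
[4,6] N  <  k=5
[6,7] ((S\N)\S)\N  lex  "this"
[4,7] (S\N)\S  <  k=6
[2,7] S\N  <  k=4
[0,7] S  <  k=2

[0,7] S   <
  [0,2] N   >
    [0,1] "park" : N/(NP\PP)
    [1,2] "clearly" : NP\PP
  [2,7] S\N   <
    [2,4] S   >
      [2,3] "ate" : S/PP
      [3,4] "cat" : PP
    [4,7] (S\N)\S   <
      [4,6] N   <
        [4,5] "liked" : NP/PP
        [5,6] "no" : N\(NP/PP)
      [6,7] "this" : ((S\N)\S)\N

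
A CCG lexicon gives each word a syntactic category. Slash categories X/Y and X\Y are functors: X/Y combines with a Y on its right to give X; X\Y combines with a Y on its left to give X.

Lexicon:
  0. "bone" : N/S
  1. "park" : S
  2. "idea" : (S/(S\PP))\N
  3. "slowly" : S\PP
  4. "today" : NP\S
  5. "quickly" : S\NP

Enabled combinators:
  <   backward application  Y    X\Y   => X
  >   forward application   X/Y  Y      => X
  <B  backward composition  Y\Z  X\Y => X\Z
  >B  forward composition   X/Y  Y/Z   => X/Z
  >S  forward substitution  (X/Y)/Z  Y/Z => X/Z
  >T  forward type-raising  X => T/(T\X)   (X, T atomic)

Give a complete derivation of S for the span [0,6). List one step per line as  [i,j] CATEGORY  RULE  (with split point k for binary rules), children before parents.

[0,6] S   >
  [0,3] S/(S\PP)   <
    [0,2] N   >
      [0,1] "bone" : N/S
      [1,2] "park" : S
    [2,3] "idea" : (S/(S\PP))\N
  [3,6] S\PP   <B
    [3,5] NP\PP   <B
      [3,4] "slowly" : S\PP
      [4,5] "today" : NP\S
    [5,6] "quickly" : S\NP

[0,1] N/S  lex  "bone"
[1,2] S  lex  "park"
[0,2] N  >  k=1
[2,3] (S/(S\PP))\N  lex  "idea"
[0,3] S/(S\PP)  <  k=2
[3,4] S\PP  lex  "slowly"
[4,5] NP\S  lex  "today"
[3,5] NP\PP  <B  k=4
[5,6] S\NP  lex  "quickly"
[3,6] S\PP  <B  k=5
[0,6] S  >  k=3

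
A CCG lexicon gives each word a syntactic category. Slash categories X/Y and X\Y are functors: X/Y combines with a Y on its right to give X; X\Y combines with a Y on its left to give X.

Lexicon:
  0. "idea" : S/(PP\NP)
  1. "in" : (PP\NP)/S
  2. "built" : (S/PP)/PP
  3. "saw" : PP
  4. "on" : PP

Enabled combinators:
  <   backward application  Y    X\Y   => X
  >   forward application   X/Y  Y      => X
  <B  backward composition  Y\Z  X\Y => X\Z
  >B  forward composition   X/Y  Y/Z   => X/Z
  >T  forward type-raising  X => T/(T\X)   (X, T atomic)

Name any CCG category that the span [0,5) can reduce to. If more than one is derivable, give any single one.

[0,5] S   >
  [0,1] "idea" : S/(PP\NP)
  [1,5] PP\NP   >
    [1,2] "in" : (PP\NP)/S
    [2,5] S   >
      [2,4] S/PP   >
        [2,3] "built" : (S/PP)/PP
        [3,4] "saw" : PP
      [4,5] "on" : PP

S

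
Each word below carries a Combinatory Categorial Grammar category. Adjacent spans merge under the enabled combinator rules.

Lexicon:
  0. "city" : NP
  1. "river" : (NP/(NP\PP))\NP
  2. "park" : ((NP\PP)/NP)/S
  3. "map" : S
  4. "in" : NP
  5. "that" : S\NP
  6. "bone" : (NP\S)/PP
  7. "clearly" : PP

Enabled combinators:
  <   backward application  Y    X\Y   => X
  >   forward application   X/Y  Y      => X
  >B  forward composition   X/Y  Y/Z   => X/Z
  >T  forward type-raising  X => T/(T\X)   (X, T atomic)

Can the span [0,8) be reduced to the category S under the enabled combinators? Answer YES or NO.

NP (NP/(NP\PP))\NP ((NP\PP)/NP)/S S NP S\NP (NP\S)/PP PP
CKY chart[0,8] = {N/(N\NP), NP, NP/(NP\NP), NP/(PP\PP), PP/(PP\NP), S/(S\NP)}; S ∉ chart

NO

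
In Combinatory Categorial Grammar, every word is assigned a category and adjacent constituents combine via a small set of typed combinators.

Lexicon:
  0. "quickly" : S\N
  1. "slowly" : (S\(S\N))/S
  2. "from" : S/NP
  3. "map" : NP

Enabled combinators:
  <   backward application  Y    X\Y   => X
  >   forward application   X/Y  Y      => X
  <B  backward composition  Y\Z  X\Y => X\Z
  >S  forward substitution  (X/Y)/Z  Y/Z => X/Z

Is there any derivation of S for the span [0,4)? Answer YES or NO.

YES

[0,4] S   <
  [0,1] "quickly" : S\N
  [1,4] S\(S\N)   >
    [1,2] "slowly" : (S\(S\N))/S
    [2,4] S   >
      [2,3] "from" : S/NP
      [3,4] "map" : NP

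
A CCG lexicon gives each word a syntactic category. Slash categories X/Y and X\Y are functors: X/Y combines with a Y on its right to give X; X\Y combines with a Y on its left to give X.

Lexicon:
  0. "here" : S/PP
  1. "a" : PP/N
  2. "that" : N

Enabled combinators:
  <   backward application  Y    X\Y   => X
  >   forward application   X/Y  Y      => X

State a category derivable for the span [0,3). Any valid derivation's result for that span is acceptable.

[0,3] S   >
  [0,1] "here" : S/PP
  [1,3] PP   >
    [1,2] "a" : PP/N
    [2,3] "that" : N

S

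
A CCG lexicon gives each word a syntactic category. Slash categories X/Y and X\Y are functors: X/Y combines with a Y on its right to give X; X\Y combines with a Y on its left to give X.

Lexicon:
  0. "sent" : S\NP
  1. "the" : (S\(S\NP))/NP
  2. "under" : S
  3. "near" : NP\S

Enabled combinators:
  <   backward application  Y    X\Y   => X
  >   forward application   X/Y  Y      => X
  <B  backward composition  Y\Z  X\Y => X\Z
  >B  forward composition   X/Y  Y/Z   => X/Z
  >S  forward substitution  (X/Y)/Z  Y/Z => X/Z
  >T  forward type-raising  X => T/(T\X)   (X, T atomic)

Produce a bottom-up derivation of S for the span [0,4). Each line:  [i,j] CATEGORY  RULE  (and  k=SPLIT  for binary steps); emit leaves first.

[0,4] S   <
  [0,1] "sent" : S\NP
  [1,4] S\(S\NP)   >
    [1,2] "the" : (S\(S\NP))/NP
    [2,4] NP   <
      [2,3] "under" : S
      [3,4] "near" : NP\S

[0,1] S\NP  lex  "sent"
[1,2] (S\(S\NP))/NP  lex  "the"
[2,3] S  lex  "under"
[3,4] NP\S  lex  "near"
[2,4] NP  <  k=3
[1,4] S\(S\NP)  >  k=2
[0,4] S  <  k=1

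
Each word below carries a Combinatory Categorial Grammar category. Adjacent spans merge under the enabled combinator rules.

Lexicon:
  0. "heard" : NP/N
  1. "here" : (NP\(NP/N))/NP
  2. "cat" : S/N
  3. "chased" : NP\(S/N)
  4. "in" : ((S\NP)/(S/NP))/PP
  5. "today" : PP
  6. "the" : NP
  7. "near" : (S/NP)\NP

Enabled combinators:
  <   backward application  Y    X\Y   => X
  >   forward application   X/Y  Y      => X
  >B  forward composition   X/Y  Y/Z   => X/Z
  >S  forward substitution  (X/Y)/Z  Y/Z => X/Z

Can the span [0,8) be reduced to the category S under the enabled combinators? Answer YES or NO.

YES

[0,8] S   <
  [0,4] NP   <
    [0,1] "heard" : NP/N
    [1,4] NP\(NP/N)   >
      [1,2] "here" : (NP\(NP/N))/NP
      [2,4] NP   <
        [2,3] "cat" : S/N
        [3,4] "chased" : NP\(S/N)
  [4,8] S\NP   >
    [4,6] (S\NP)/(S/NP)   >
      [4,5] "in" : ((S\NP)/(S/NP))/PP
      [5,6] "today" : PP
    [6,8] S/NP   <
      [6,7] "the" : NP
      [7,8] "near" : (S/NP)\NP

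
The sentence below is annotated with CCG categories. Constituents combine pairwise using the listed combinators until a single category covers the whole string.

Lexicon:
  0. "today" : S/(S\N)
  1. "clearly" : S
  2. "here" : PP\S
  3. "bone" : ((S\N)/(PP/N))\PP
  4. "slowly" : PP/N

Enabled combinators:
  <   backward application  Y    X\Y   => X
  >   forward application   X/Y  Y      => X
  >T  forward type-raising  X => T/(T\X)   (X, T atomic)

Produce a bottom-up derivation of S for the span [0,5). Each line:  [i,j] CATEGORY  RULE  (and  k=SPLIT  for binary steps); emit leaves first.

[0,1] S/(S\N)  lex  "today"
[1,2] S  lex  "clearly"
[2,3] PP\S  lex  "here"
[1,3] PP  <  k=2
[3,4] ((S\N)/(PP/N))\PP  lex  "bone"
[1,4] (S\N)/(PP/N)  <  k=3
[4,5] PP/N  lex  "slowly"
[1,5] S\N  >  k=4
[0,5] S  >  k=1

[0,5] S   >
  [0,1] "today" : S/(S\N)
  [1,5] S\N   >
    [1,4] (S\N)/(PP/N)   <
      [1,3] PP   <
        [1,2] "clearly" : S
        [2,3] "here" : PP\S
      [3,4] "bone" : ((S\N)/(PP/N))\PP
    [4,5] "slowly" : PP/N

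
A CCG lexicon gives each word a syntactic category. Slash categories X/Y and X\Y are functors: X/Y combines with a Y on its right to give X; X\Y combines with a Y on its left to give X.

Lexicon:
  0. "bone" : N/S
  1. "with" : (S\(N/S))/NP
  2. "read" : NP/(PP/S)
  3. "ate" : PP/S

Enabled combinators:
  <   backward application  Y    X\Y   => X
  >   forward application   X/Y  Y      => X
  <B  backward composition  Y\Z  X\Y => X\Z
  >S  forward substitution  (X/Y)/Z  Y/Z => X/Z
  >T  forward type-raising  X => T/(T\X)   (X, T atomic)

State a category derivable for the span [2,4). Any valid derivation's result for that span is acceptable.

[0,4] S   <
  [0,1] "bone" : N/S
  [1,4] S\(N/S)   >
    [1,2] "with" : (S\(N/S))/NP
    [2,4] NP   >
      [2,3] "read" : NP/(PP/S)
      [3,4] "ate" : PP/S

NP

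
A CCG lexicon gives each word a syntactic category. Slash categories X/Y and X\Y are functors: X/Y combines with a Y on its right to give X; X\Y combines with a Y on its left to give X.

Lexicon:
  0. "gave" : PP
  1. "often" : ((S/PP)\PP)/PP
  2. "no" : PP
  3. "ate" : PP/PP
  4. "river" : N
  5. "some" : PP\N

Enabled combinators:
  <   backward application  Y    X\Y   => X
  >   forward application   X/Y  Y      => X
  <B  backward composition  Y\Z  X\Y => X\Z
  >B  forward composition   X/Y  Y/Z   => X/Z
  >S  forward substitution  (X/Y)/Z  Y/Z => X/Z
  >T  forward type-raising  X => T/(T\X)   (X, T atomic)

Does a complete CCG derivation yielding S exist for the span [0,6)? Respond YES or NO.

YES

[0,6] S   >
  [0,4] S/PP   >B
    [0,3] S/PP   <
      [0,1] "gave" : PP
      [1,3] (S/PP)\PP   >
        [1,2] "often" : ((S/PP)\PP)/PP
        [2,3] "no" : PP
    [3,4] "ate" : PP/PP
  [4,6] PP   <
    [4,5] "river" : N
    [5,6] "some" : PP\N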